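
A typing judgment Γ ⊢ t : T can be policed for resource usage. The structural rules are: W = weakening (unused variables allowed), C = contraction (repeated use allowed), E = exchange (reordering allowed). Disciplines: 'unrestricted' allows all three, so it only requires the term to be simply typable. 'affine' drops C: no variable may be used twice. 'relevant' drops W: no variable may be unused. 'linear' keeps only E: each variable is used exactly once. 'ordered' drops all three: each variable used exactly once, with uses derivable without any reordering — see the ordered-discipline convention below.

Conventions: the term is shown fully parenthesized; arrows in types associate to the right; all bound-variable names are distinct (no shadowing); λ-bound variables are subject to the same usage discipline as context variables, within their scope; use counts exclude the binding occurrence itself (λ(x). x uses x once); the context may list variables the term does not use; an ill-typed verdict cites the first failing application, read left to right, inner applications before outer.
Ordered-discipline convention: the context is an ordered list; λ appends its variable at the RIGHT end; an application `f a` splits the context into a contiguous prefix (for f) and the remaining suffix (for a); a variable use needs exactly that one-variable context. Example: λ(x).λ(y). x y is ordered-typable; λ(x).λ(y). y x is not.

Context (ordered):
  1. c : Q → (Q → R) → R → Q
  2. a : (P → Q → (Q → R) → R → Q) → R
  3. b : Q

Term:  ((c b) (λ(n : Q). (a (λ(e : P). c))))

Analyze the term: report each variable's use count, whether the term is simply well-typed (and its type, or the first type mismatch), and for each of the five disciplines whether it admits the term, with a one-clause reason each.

usage: c ×2, a ×1, b ×1, n [bound] ×0, e [bound] ×0
uses in reading order: c, b, a, c
typing: ✓ — R → Q
ordered: ✗, uses contraction: c ×2; n, e left unused
linear: ✗, uses contraction: c ×2; n, e left unused
affine: ✗, uses contraction: c ×2
relevant: ✗, n, e left unused
unrestricted: ✓, typability at R → Q is all that's needed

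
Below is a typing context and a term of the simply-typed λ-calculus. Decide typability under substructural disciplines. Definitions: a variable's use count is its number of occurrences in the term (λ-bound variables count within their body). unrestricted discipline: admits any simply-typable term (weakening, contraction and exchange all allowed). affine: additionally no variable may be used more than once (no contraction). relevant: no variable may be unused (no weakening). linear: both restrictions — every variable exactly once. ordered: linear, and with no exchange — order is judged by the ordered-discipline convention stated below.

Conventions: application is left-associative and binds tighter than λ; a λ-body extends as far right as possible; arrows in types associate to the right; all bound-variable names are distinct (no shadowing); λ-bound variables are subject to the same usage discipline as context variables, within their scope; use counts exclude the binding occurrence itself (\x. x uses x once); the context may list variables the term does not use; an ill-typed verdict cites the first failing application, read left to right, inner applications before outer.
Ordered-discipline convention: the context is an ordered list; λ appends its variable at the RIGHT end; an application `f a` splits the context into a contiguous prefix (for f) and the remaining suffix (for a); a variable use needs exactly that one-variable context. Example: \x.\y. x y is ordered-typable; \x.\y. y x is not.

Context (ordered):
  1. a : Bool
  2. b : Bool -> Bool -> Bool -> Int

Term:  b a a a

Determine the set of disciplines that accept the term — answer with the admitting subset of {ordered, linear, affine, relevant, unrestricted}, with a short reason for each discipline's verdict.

admitting disciplines: relevant, unrestricted
variable uses: a=3, b=1
order of uses: b, a, a, a
typing: the term checks, with type Int
ordered: ✗ — a ×3 used more than once (contraction)
linear: ✗ — a ×3 used more than once (contraction)
affine: ✗ — a ×3 used more than once (contraction)
relevant: ✓ — every one of a, b appears
unrestricted: ✓ — type-checks (Int) and nothing is barred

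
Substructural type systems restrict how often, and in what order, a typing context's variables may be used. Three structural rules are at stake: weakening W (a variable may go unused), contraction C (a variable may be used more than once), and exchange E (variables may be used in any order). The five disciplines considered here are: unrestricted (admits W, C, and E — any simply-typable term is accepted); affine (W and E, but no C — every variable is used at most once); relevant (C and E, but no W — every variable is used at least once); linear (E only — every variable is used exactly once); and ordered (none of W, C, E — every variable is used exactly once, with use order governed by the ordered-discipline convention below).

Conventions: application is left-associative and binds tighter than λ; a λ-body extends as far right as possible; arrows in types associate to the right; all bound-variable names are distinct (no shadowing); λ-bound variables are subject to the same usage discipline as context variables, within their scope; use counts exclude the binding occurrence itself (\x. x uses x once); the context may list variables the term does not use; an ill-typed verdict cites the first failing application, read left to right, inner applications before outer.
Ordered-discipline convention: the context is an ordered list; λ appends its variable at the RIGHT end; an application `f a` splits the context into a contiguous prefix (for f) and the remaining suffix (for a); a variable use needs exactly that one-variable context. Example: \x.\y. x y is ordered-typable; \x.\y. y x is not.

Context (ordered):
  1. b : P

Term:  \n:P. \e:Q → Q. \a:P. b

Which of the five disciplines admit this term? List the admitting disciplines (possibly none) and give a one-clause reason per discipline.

admitted by: affine, unrestricted
variable uses: b ×1, n (λ-bound) ×0, e (λ-bound) ×0, a (λ-bound) ×0
left-to-right use order: b
typing: well-typed — term : P → (Q → Q) → P → P
ordered: ✗, needs weakening: n, e, a unused
linear: ✗, needs weakening: n, e, a unused
affine: ✓, no duplicate uses among b, n, e, a
relevant: ✗, needs weakening: n, e, a unused
unrestricted: ✓, well-typed at P → (Q → Q) → P → P; no restrictions here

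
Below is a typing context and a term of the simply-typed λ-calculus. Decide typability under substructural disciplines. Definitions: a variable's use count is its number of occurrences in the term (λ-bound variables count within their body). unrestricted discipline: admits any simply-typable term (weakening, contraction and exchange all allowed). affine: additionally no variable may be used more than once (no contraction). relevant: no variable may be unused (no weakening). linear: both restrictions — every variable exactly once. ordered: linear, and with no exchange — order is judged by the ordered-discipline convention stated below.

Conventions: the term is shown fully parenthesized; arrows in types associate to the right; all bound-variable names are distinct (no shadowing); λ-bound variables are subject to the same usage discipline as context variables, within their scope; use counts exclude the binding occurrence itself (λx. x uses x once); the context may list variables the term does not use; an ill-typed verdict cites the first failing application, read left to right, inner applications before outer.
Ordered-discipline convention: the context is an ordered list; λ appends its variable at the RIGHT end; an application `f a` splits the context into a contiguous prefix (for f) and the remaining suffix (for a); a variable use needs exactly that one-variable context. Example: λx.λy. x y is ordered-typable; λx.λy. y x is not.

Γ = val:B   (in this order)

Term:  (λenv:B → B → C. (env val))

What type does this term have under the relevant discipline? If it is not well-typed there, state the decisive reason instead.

term : (B → B → C) → B → C
usage: val=1; env [bound]=1
use order (left to right): env, val
typing: well-typed — term : (B → B → C) → B → C
per-discipline verdicts: ordered ✗; linear ✓; affine ✓; relevant ✓; unrestricted ✓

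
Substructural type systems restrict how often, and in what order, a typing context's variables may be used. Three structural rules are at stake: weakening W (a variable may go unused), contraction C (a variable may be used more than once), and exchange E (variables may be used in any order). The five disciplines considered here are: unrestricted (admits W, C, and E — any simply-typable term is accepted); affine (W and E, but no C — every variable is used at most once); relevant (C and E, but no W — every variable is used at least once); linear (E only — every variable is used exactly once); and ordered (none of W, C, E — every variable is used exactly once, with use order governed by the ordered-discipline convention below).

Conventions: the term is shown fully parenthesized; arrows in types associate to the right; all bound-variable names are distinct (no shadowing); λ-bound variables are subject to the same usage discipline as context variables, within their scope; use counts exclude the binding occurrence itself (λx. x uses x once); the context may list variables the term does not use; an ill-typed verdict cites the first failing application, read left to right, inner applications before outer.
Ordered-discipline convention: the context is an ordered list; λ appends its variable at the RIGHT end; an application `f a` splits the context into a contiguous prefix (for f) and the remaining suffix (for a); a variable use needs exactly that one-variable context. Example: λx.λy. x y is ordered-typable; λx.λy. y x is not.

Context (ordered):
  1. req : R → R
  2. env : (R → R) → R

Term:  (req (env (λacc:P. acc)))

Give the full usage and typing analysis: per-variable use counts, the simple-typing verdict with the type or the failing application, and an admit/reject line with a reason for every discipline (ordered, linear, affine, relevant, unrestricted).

use counts: req=1, env=1, acc (λ-bound)=1
order of uses: req, env, acc
typing: ill-typed: argument of type P → P where R → R is required
ordered: ✗, fails simple typing
linear: ✗, a type mismatch blocks all five
affine: ✗, the type mismatch rejects it
relevant: ✗, not simply typable
unrestricted: ✗, fails simple typing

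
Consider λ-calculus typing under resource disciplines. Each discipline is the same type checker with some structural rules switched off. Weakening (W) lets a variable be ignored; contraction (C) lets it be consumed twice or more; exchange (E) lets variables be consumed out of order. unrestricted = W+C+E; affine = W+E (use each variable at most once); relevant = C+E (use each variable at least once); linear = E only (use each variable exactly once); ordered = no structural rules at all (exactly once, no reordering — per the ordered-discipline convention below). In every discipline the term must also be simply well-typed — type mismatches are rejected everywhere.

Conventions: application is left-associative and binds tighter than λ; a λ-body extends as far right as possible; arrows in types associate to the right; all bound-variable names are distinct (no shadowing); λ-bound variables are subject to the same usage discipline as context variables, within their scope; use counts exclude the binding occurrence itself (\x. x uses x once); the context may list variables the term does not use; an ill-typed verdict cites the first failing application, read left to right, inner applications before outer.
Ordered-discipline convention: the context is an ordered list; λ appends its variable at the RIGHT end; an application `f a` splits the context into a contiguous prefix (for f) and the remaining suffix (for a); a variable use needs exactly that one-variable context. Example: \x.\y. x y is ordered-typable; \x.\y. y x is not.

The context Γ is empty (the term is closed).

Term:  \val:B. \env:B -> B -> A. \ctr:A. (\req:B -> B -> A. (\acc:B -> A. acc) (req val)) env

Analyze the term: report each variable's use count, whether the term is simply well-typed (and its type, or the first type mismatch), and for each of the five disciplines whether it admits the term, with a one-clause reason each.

counts: val (λ-bound): 1; env (λ-bound): 1; ctr (λ-bound): 0; req (λ-bound): 1; acc (λ-bound): 1
order of uses: acc, req, val, env
typing: the term checks, with type B -> (B -> B -> A) -> A -> B -> A
ordered ✗ (ctr never used (weakening))
linear ✗ (ctr never used (weakening))
affine ✓ (none of val, env, ctr, req, acc used more than once)
relevant ✗ (ctr never used (weakening))
unrestricted ✓ (well-typed at B -> (B -> B -> A) -> A -> B -> A; no restrictions here)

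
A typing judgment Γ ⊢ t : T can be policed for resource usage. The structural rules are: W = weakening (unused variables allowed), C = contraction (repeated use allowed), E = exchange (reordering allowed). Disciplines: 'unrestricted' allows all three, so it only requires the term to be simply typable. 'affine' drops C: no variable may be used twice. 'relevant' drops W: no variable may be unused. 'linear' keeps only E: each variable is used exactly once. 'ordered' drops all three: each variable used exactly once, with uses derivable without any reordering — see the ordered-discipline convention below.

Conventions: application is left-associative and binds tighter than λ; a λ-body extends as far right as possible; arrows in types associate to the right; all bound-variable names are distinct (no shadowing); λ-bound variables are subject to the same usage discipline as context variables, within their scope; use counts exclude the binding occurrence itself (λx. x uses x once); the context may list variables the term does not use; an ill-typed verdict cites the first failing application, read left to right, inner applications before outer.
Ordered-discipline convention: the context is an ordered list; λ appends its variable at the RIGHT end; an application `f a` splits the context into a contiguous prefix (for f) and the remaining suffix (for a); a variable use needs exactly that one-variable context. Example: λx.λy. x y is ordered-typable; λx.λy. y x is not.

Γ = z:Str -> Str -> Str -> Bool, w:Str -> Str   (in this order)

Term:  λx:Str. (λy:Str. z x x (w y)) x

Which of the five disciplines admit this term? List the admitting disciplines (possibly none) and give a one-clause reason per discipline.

admitted by: relevant, unrestricted
usage: z ×1; w ×1; x [bound] ×3; y [bound] ×1
uses in reading order: z, x, x, w, y, x
typing: ✓ — Str -> Bool
ordered ✗ (x ×3 used more than once (contraction))
linear ✗ (x ×3 used more than once (contraction))
affine ✗ (x ×3 used more than once (contraction))
relevant ✓ (at least one use each (z, w, x, y))
unrestricted ✓ (simply typable at Str -> Bool; W, C, E all held)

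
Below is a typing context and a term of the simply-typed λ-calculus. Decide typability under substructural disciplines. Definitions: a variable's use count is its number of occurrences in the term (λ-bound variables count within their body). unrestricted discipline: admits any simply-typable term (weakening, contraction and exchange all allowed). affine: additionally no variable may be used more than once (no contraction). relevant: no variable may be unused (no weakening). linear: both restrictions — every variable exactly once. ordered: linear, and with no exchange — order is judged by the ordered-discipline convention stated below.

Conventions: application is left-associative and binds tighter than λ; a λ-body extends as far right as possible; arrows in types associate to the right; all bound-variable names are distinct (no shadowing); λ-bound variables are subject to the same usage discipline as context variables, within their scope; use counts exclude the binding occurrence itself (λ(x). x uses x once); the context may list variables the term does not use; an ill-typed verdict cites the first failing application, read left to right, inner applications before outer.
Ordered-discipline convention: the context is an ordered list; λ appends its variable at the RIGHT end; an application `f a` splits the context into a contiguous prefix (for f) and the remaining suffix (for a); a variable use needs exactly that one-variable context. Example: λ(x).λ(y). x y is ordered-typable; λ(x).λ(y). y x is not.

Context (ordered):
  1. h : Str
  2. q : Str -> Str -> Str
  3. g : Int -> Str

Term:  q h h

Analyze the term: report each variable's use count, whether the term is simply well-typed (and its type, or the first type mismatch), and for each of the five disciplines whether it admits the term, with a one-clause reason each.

usage: h ×2, q ×1, g ×0
order of uses: q, h, h
typing: ✓ — Str
ordered: ✗, needs contraction — h ×2; g left unused
linear: ✗, needs contraction — h ×2; g left unused
affine: ✗, needs contraction — h ×2
relevant: ✗, g left unused
unrestricted: ✓, type-checks (Str) and nothing is barred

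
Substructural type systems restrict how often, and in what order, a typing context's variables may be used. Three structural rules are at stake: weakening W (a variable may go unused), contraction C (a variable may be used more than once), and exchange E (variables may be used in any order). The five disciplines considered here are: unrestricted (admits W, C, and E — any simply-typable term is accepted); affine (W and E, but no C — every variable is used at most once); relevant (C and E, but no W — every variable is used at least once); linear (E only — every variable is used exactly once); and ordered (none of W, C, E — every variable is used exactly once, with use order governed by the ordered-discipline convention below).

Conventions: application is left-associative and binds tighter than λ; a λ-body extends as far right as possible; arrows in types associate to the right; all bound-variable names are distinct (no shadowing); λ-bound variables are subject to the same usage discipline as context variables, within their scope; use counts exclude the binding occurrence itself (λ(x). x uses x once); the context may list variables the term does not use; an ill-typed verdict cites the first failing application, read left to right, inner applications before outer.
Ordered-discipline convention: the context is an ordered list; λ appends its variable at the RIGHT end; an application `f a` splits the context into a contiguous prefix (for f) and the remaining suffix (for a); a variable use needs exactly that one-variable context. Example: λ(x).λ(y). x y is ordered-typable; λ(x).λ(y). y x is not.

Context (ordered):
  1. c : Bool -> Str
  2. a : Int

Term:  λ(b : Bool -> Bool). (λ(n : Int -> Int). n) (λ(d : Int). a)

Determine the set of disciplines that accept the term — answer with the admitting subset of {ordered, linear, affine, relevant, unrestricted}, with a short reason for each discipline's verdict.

admitted in: affine, unrestricted
usage: c ×0, a ×1, b (λ-bound) ×0, n (λ-bound) ×1, d (λ-bound) ×0
order of uses: n, a
typing: well-typed at (Bool -> Bool) -> Int -> Int
ordered: ✗, unused: c, b, d — weakening required
linear: ✗, unused: c, b, d — weakening required
affine: ✓, c, a, b, n, d: no repeats, contraction unneeded
relevant: ✗, unused: c, b, d — weakening required
unrestricted: ✓, well-typed at (Bool -> Bool) -> Int -> Int; no restrictions here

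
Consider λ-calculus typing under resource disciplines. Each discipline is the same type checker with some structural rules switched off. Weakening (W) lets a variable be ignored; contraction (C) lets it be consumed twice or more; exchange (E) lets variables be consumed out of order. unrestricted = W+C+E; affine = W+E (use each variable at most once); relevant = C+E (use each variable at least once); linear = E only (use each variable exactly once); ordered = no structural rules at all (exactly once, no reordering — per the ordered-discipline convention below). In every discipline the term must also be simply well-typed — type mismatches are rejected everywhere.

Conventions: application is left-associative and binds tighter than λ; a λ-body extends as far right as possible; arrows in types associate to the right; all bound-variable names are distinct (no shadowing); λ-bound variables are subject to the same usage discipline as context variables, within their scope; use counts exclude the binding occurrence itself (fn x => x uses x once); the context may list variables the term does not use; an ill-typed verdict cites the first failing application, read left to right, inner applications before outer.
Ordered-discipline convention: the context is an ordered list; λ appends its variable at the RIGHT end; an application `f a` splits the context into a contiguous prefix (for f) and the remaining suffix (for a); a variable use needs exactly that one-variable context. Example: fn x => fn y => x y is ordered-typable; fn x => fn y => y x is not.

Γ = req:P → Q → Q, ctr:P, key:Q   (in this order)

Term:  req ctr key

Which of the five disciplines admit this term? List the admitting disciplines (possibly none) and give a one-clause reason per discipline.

accepted by: ordered, linear, affine, relevant, unrestricted
usage: req ×1; ctr ×1; key ×1
uses in reading order: req, ctr, key
typing: ✓ — Q
ordered: ✓ — req, ctr, key: once each, no exchange needed
linear: ✓ — exactly-once usage across req, ctr, key
affine: ✓ — req, ctr, key: no repeats, contraction unneeded
relevant: ✓ — req, ctr, key: all used, weakening unneeded
unrestricted: ✓ — simply typable at Q; W, C, E all held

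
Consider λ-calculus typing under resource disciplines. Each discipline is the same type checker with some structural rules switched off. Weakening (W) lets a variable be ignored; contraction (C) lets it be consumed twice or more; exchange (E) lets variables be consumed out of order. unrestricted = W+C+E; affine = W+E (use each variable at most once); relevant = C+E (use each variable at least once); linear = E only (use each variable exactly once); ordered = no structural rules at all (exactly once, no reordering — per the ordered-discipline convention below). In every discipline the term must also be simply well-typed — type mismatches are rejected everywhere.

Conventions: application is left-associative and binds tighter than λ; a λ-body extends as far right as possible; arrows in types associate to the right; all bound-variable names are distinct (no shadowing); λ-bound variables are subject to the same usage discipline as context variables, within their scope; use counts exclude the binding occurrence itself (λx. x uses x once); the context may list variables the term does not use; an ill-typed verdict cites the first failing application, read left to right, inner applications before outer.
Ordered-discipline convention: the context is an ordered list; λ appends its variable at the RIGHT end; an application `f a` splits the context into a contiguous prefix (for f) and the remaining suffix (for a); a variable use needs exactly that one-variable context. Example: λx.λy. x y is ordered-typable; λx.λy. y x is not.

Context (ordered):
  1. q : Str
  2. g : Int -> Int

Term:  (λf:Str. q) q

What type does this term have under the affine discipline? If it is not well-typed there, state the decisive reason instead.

not well-typed under affine — q ×2 used more than once (contraction)
variable uses: q: 2×; g: 0×; f (λ-bound): 0×
left-to-right use order: q, q
typing: ✓ — Str
per-discipline verdicts: ordered ✗ · linear ✗ · affine ✗ · relevant ✗ · unrestricted ✓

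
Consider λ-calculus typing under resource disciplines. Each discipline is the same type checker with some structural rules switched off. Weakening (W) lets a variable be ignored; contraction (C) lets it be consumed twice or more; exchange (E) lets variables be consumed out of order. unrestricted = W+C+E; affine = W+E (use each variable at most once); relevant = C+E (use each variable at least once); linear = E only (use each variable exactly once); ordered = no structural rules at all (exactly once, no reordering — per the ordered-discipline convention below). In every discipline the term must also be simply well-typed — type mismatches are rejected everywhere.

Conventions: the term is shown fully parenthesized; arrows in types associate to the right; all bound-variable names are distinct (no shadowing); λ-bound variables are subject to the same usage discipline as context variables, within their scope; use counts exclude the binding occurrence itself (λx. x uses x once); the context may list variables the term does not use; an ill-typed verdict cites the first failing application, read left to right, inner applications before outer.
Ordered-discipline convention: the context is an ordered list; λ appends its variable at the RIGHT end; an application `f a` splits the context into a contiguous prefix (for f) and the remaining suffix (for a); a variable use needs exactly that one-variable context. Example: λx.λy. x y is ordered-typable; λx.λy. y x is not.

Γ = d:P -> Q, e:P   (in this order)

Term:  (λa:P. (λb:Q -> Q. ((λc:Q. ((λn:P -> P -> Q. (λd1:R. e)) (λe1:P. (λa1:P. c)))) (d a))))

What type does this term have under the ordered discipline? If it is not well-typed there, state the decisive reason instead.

not well-typed under ordered — needs weakening: b, n, d1, e1, a1 unused
variable uses: d=1; e=1; a [bound]=1; b [bound]=0; c [bound]=1; n [bound]=0; d1 [bound]=0; e1 [bound]=0; a1 [bound]=0
left-to-right use order: e, c, d, a
typing: well-typed — term : P -> (Q -> Q) -> R -> P
summary: ordered ✗ | linear ✗ | affine ✓ | relevant ✗ | unrestricted ✓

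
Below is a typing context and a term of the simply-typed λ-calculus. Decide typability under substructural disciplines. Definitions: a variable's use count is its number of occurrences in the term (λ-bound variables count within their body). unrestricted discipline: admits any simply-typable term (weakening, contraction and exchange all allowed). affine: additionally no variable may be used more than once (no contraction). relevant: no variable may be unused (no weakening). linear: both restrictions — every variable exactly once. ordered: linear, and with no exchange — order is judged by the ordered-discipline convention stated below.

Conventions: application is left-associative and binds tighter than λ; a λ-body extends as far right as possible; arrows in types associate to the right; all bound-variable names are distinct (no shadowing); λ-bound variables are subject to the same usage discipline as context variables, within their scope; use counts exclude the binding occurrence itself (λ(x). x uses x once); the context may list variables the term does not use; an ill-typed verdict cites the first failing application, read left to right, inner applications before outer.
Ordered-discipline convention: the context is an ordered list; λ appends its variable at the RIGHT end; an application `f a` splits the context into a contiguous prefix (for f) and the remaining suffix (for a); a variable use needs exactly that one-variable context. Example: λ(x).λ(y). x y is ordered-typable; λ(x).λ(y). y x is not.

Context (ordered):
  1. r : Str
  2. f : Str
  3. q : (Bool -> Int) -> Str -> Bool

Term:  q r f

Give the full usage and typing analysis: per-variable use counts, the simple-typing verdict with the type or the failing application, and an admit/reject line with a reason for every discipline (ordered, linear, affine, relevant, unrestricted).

variable uses: r: 1; f: 1; q: 1
left-to-right use order: q, r, f
typing: ill-typed: an application expects Bool -> Int but receives Str
ordered ✗ (fails simple typing)
linear ✗ (a type mismatch blocks all five)
affine ✗ (the type mismatch rejects it)
relevant ✗ (not simply typable)
unrestricted ✗ (fails simple typing)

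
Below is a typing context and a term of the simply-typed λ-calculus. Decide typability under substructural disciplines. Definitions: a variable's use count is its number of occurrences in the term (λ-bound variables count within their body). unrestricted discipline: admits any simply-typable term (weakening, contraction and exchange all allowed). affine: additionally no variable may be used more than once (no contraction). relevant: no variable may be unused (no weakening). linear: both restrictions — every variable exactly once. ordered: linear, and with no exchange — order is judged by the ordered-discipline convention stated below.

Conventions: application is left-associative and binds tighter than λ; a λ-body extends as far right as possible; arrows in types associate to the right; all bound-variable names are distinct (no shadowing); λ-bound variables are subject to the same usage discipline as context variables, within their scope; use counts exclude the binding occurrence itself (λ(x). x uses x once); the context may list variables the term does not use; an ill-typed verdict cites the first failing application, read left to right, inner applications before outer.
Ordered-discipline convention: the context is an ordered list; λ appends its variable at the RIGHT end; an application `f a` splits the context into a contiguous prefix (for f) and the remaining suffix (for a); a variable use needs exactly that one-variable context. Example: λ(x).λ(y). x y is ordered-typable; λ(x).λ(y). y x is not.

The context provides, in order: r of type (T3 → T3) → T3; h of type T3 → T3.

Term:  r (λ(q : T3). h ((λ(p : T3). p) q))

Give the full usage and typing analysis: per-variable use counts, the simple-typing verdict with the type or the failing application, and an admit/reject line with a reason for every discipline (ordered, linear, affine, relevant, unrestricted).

counts: r=1; h=1; q (bound)=1; p (bound)=1
use order (left to right): r, h, p, q
typing: well-typed — term : T3
ordered: ✓, r, h, q, p once each; derivable with no W/C/E
linear: ✓, r, h, q, p: one use apiece
affine: ✓, r, h, q, p: no repeats, contraction unneeded
relevant: ✓, at least one use each (r, h, q, p)
unrestricted: ✓, type-checks (T3) and nothing is barred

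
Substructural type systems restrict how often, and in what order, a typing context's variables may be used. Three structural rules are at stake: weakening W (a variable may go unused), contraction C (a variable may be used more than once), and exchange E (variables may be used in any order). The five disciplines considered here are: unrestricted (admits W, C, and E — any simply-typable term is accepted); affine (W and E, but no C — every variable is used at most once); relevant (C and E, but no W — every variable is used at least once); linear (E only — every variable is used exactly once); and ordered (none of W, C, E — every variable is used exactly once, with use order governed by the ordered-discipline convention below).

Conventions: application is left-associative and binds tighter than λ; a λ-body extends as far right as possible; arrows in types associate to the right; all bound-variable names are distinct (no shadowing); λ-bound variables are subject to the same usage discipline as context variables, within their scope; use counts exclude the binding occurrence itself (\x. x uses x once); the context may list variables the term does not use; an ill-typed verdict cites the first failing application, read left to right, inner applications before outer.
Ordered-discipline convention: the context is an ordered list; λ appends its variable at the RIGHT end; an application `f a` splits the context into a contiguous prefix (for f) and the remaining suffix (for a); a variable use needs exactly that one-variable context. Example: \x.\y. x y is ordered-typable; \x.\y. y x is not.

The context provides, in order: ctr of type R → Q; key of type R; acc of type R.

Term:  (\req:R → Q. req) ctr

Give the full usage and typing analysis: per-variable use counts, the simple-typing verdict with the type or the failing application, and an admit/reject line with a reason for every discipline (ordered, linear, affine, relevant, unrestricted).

usage: ctr: 1; key: 0; acc: 0; req (bound): 1
use order (left to right): req, ctr
typing: well-typed — term : R → Q
ordered: ✗ — key, acc left unused
linear: ✗ — key, acc left unused
affine: ✓ — no duplicate uses among ctr, key, acc, req
relevant: ✗ — key, acc left unused
unrestricted: ✓ — typability at R → Q is all that's needed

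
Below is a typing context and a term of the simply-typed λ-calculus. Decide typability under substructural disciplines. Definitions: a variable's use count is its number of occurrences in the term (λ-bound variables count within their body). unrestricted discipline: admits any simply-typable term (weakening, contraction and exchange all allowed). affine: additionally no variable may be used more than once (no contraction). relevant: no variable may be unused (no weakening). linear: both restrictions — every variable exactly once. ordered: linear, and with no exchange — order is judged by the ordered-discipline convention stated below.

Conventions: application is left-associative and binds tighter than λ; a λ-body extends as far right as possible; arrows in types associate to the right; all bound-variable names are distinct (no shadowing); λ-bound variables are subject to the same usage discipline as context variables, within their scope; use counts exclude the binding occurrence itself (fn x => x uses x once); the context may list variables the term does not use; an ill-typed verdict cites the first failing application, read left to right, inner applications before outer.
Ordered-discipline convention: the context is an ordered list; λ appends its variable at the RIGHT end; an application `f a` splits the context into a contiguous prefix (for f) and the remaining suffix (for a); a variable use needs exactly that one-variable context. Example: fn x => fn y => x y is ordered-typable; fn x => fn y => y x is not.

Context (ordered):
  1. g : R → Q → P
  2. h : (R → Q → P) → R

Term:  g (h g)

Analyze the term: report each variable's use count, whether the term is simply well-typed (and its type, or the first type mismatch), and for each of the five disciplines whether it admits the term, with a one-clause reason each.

usage: g ×2; h ×1
left-to-right use order: g, h, g
typing: well-typed — term : Q → P
ordered: ✗, needs contraction — g ×2
linear: ✗, needs contraction — g ×2
affine: ✗, needs contraction — g ×2
relevant: ✓, at least one use each (g, h)
unrestricted: ✓, simply typable at Q → P; W, C, E all held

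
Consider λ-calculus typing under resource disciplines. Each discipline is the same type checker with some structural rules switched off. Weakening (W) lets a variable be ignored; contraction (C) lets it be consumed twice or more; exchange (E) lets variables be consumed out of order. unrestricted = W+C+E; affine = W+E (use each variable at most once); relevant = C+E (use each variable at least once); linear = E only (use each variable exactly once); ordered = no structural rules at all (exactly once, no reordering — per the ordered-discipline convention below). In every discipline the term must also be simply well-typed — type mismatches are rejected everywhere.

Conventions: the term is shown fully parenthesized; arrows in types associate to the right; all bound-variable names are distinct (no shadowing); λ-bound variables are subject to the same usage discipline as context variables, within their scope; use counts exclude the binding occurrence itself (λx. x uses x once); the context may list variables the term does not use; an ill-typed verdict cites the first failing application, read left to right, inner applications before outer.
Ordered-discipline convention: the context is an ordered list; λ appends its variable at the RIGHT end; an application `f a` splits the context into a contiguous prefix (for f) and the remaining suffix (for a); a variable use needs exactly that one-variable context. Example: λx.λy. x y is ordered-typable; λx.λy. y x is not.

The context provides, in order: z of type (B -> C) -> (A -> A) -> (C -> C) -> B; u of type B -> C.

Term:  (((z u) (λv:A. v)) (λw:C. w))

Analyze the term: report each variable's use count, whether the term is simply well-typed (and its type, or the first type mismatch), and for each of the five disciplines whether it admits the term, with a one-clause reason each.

usage: z: 1×; u: 1×; v [bound]: 1×; w [bound]: 1×
order of uses: z, u, v, w
typing: well-typed — term : B
ordered: ✓, single-use (z, u, v, w), ordered derivation ok
linear: ✓, single use per variable (z, u, v, w)
affine: ✓, no duplicate uses among z, u, v, w
relevant: ✓, every one of z, u, v, w appears
unrestricted: ✓, well-typed at B; no restrictions here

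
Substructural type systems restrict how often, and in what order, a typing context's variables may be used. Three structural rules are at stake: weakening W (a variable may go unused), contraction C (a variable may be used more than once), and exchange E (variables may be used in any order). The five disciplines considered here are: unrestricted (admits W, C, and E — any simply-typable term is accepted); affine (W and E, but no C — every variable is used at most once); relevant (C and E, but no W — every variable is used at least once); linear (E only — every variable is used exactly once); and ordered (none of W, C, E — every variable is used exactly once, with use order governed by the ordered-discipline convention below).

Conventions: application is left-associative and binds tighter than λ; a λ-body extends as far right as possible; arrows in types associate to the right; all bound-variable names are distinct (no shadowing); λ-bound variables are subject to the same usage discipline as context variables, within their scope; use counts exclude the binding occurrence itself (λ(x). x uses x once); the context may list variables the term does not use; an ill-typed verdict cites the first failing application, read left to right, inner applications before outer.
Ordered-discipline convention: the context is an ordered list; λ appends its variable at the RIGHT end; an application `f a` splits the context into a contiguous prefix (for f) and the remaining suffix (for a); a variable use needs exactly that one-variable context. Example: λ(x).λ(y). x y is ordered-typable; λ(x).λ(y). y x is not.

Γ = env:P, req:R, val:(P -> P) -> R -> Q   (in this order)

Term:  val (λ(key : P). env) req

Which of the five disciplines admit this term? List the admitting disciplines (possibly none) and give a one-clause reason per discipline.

accepted by: affine, unrestricted
use counts: env=1; req=1; val=1; key [bound]=0
uses in reading order: val, env, req
typing: well-typed — term : Q
ordered: ✗, needs weakening: key unused
linear: ✗, needs weakening: key unused
affine: ✓, no duplicate uses among env, req, val, key
relevant: ✗, needs weakening: key unused
unrestricted: ✓, simply typable at Q; W, C, E all held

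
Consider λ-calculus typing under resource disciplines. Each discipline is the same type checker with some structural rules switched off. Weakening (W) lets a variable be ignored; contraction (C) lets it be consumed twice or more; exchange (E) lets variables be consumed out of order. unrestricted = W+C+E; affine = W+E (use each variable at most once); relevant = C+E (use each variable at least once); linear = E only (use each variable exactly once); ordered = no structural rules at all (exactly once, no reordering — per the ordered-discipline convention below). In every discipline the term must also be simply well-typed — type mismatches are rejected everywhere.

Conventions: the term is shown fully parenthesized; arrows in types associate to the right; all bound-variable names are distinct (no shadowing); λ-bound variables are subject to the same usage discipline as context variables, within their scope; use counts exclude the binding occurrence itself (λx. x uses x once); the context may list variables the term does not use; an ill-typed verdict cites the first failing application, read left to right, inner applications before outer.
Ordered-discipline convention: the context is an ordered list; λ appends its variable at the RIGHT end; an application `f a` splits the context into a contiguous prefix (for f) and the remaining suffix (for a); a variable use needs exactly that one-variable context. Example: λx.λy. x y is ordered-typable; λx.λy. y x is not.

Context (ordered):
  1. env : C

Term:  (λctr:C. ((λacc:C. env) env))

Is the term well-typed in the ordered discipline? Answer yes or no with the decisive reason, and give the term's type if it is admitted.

no — repeated use of env ×2; ctr, acc left unused
usage: env: 2; ctr [bound]: 0; acc [bound]: 0
uses in reading order: env, env
typing: well-typed — term : C -> C
all disciplines: ordered ✗; linear ✗; affine ✗; relevant ✗; unrestricted ✓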